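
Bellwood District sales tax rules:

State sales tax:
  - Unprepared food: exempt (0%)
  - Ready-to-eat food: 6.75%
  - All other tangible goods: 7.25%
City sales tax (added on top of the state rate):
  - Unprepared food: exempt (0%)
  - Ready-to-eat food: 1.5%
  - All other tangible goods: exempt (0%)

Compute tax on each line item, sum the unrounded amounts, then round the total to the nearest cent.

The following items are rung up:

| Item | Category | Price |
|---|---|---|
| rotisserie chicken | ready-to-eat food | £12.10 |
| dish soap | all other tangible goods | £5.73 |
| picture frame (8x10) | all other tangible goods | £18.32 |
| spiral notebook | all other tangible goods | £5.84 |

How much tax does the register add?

£3.17

Rotisserie chicken £12.10: ready-to-eat food → 6.75% + 1.5% city = 8.25% → £0.99825
Dish soap £5.73: all other tangible goods → 7.25% + 0% city = 7.25% → £0.415425
Picture frame (8x10) £18.32: all other tangible goods → 7.25% + 0% city = 7.25% → £1.3282
Spiral notebook £5.84: all other tangible goods → 7.25% + 0% city = 7.25% → £0.4234
Unrounded tax sum = £3.165275 → £3.17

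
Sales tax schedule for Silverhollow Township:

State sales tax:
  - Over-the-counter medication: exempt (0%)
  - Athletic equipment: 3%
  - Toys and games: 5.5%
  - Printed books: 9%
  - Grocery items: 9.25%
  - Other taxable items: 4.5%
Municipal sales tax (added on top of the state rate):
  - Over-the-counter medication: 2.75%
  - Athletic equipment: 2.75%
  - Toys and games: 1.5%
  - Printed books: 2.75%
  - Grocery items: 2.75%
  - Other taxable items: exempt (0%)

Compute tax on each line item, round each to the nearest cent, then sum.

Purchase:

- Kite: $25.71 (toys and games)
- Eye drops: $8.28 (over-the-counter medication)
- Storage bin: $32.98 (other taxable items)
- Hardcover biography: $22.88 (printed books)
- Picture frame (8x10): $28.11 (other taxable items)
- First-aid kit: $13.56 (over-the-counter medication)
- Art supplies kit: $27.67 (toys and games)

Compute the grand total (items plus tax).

$168.96

Kite $25.71: toys and games → 5.5% + 1.5% municipal = 7% → $1.80
Eye drops $8.28: over-the-counter medication → 0% + 2.75% municipal = 2.75% → $0.23
Storage bin $32.98: other taxable items → 4.5% + 0% municipal = 4.5% → $1.48
Hardcover biography $22.88: printed books → 9% + 2.75% municipal = 11.75% → $2.69
Picture frame (8x10) $28.11: other taxable items → 4.5% + 0% municipal = 4.5% → $1.26
First-aid kit $13.56: over-the-counter medication → 0% + 2.75% municipal = 2.75% → $0.37
Art supplies kit $27.67: toys and games → 5.5% + 1.5% municipal = 7% → $1.94
Subtotal = $159.19; tax = $9.77; total due = $168.96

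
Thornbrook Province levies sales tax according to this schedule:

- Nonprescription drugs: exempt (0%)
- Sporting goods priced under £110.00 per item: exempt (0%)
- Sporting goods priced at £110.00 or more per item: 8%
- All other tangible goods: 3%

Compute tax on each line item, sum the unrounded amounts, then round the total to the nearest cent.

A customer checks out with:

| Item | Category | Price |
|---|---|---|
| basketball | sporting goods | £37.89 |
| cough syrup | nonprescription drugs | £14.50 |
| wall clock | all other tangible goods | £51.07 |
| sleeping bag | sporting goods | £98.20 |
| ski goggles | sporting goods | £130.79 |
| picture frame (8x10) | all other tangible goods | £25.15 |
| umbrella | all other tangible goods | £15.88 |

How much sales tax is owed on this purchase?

£13.23

Basketball £37.89: sporting goods, under £110.00 → 0% → £0.00
Cough syrup £14.50: nonprescription drugs → 0% → £0.00
Wall clock £51.07: all other tangible goods → 3% → £1.5321
Sleeping bag £98.20: sporting goods, under £110.00 → 0% → £0.00
Ski goggles £130.79: sporting goods, £110.00 or more → 8% → £10.4632
Picture frame (8x10) £25.15: all other tangible goods → 3% → £0.7545
Umbrella £15.88: all other tangible goods → 3% → £0.4764
Unrounded tax sum = £13.2262 → £13.23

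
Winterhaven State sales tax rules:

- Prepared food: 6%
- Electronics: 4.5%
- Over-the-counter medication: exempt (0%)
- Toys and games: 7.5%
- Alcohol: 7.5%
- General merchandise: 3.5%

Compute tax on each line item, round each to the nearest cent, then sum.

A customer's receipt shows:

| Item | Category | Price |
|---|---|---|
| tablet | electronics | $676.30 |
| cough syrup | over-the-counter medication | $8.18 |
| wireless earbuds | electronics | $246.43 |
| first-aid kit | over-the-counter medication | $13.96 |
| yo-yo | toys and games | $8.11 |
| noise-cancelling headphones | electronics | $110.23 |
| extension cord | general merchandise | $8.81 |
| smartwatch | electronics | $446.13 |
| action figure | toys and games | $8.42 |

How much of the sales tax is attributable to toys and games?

$1.24

Yo-yo $8.11: toys and games → 7.5% → $0.61
Action figure $8.42: toys and games → 7.5% → $0.63
Tax on toys and games = $0.61 + $0.63 = $1.24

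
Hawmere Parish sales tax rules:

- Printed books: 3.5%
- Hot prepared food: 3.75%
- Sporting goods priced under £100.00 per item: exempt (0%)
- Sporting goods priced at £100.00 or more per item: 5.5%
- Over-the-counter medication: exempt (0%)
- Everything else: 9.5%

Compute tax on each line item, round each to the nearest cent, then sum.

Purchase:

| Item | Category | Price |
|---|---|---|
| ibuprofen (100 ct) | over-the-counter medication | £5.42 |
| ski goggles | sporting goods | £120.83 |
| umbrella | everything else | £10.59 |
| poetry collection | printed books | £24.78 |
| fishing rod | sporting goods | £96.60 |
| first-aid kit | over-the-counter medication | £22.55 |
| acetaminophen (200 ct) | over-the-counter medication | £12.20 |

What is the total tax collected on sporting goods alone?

£6.65

Ski goggles £120.83: sporting goods, £100.00 or more → 5.5% → £6.65
Fishing rod £96.60: sporting goods, under £100.00 → 0% → £0.00
Tax on sporting goods = £6.65 + £0.00 = £6.65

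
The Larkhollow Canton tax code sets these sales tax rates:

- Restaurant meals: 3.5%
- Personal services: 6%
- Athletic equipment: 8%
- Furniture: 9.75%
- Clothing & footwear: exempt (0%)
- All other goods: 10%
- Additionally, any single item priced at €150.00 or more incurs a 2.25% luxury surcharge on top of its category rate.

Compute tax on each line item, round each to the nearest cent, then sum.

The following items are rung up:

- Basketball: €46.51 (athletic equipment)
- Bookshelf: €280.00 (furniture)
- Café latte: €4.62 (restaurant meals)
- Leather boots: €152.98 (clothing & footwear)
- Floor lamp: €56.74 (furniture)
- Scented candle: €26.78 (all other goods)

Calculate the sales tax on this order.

Basketball €46.51: athletic equipment → 8% → €3.72
Bookshelf €280.00: furniture → 9.75% + 2.25% surcharge = 12% → €33.60
Café latte €4.62: restaurant meals → 3.5% → €0.16
Leather boots €152.98: clothing & footwear → 0% + 2.25% surcharge = 2.25% → €3.44
Floor lamp €56.74: furniture → 9.75% → €5.53
Scented candle €26.78: all other goods → 10% → €2.68
Total tax = €3.72 + €33.60 + €0.16 + €3.44 + €5.53 + €2.68 = €49.13

€49.13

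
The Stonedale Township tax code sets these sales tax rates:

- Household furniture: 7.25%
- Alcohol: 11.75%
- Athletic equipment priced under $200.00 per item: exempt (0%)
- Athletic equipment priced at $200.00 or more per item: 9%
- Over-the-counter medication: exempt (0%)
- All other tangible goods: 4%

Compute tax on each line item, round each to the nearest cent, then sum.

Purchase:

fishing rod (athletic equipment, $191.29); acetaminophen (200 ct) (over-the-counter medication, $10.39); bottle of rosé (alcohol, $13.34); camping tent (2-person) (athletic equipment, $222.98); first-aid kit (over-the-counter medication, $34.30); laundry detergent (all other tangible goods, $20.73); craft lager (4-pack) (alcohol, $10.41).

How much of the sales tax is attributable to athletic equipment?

Fishing rod $191.29: athletic equipment, under $200.00 → 0% → $0.00
Camping tent (2-person) $222.98: athletic equipment, $200.00 or more → 9% → $20.07
Tax on athletic equipment = $0.00 + $20.07 = $20.07

$20.07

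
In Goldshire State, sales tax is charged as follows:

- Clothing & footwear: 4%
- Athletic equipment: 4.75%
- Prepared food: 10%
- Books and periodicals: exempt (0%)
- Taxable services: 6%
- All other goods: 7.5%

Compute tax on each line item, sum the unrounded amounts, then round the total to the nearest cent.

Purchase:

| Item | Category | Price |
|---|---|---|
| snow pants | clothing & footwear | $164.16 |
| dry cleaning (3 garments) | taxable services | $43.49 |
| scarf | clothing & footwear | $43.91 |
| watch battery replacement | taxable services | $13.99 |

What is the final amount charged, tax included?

$277.32

Snow pants $164.16: clothing & footwear → 4% → $6.5664
Dry cleaning (3 garments) $43.49: taxable services → 6% → $2.6094
Scarf $43.91: clothing & footwear → 4% → $1.7564
Watch battery replacement $13.99: taxable services → 6% → $0.8394
Subtotal = $265.55; unrounded tax = $11.7716 → $11.77; total due = $277.32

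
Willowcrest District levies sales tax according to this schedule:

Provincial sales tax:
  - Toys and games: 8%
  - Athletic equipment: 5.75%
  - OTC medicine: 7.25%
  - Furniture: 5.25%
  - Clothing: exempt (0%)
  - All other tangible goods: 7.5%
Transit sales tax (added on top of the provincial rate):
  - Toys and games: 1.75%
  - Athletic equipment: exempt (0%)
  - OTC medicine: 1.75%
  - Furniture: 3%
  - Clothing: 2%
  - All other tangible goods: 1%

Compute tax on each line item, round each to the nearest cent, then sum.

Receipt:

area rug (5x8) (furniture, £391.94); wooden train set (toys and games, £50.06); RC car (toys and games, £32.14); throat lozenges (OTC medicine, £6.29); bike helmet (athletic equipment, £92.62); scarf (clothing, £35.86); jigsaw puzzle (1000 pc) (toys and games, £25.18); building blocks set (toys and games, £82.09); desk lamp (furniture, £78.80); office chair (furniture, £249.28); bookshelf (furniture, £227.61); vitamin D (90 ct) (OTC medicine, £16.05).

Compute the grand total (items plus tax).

Area rug (5x8) £391.94: furniture → 5.25% + 3% transit = 8.25% → £32.34
Wooden train set £50.06: toys and games → 8% + 1.75% transit = 9.75% → £4.88
RC car £32.14: toys and games → 8% + 1.75% transit = 9.75% → £3.13
Throat lozenges £6.29: OTC medicine → 7.25% + 1.75% transit = 9% → £0.57
Bike helmet £92.62: athletic equipment → 5.75% + 0% transit = 5.75% → £5.33
Scarf £35.86: clothing → 0% + 2% transit = 2% → £0.72
Jigsaw puzzle (1000 pc) £25.18: toys and games → 8% + 1.75% transit = 9.75% → £2.46
Building blocks set £82.09: toys and games → 8% + 1.75% transit = 9.75% → £8.00
Desk lamp £78.80: furniture → 5.25% + 3% transit = 8.25% → £6.50
Office chair £249.28: furniture → 5.25% + 3% transit = 8.25% → £20.57
Bookshelf £227.61: furniture → 5.25% + 3% transit = 8.25% → £18.78
Vitamin D (90 ct) £16.05: OTC medicine → 7.25% + 1.75% transit = 9% → £1.44
Subtotal = £1287.92; tax = £104.72; total due = £1392.64

£1392.64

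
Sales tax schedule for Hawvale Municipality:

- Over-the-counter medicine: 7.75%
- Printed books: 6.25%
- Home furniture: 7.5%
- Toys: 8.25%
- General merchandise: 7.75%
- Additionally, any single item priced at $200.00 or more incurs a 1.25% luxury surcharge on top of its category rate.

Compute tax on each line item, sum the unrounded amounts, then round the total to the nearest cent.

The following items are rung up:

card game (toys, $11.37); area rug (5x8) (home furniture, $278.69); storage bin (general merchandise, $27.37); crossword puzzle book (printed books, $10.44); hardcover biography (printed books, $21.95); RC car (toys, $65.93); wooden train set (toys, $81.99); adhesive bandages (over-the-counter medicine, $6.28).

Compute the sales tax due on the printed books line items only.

Crossword puzzle book $10.44: printed books → 6.25% → $0.6525
Hardcover biography $21.95: printed books → 6.25% → $1.371875
Tax on printed books: unrounded sum = $2.024375 → $2.02

$2.02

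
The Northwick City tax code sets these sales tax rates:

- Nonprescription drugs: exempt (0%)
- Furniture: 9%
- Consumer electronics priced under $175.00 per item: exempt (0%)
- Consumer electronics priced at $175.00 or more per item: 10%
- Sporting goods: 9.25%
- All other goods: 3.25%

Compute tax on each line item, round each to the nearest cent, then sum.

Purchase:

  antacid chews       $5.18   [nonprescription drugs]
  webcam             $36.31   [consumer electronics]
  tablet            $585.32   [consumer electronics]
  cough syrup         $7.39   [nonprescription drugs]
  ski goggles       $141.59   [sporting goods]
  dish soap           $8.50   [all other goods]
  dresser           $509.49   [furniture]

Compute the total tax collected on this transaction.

Antacid chews $5.18: nonprescription drugs → 0% → $0.00
Webcam $36.31: consumer electronics, under $175.00 → 0% → $0.00
Tablet $585.32: consumer electronics, $175.00 or more → 10% → $58.53
Cough syrup $7.39: nonprescription drugs → 0% → $0.00
Ski goggles $141.59: sporting goods → 9.25% → $13.10
Dish soap $8.50: all other goods → 3.25% → $0.28
Dresser $509.49: furniture → 9% → $45.85
Total tax = $58.53 + $13.10 + $0.28 + $45.85 = $117.76

$117.76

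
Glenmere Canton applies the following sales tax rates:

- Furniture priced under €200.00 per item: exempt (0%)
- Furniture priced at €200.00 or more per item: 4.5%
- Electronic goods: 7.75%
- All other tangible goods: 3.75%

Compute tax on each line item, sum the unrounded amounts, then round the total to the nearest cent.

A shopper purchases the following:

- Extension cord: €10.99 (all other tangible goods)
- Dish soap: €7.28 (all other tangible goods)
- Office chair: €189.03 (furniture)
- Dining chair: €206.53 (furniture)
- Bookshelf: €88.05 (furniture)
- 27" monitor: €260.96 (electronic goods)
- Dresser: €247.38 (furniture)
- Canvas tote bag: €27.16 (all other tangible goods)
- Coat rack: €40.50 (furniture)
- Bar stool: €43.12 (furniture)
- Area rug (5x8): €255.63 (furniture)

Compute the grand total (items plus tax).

Extension cord €10.99: all other tangible goods → 3.75% → €0.412125
Dish soap €7.28: all other tangible goods → 3.75% → €0.273
Office chair €189.03: furniture, under €200.00 → 0% → €0.00
Dining chair €206.53: furniture, €200.00 or more → 4.5% → €9.29385
Bookshelf €88.05: furniture, under €200.00 → 0% → €0.00
27" monitor €260.96: electronic goods → 7.75% → €20.2244
Dresser €247.38: furniture, €200.00 or more → 4.5% → €11.1321
Canvas tote bag €27.16: all other tangible goods → 3.75% → €1.0185
Coat rack €40.50: furniture, under €200.00 → 0% → €0.00
Bar stool €43.12: furniture, under €200.00 → 0% → €0.00
Area rug (5x8) €255.63: furniture, €200.00 or more → 4.5% → €11.50335
Subtotal = €1376.63; unrounded tax = €53.857325 → €53.86; total due = €1430.49

€1430.49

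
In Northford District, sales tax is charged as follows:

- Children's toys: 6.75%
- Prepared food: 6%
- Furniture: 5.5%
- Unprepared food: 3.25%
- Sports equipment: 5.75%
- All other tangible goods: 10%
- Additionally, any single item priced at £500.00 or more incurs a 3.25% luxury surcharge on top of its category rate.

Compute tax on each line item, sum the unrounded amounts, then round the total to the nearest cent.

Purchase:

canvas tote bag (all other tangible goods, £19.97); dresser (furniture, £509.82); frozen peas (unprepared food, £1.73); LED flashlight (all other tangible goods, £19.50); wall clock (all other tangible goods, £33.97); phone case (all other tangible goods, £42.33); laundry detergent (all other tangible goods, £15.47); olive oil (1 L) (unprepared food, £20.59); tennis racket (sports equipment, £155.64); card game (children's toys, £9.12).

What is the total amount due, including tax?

Canvas tote bag £19.97: all other tangible goods → 10% → £1.997
Dresser £509.82: furniture → 5.5% + 3.25% surcharge = 8.75% → £44.60925
Frozen peas £1.73: unprepared food → 3.25% → £0.056225
LED flashlight £19.50: all other tangible goods → 10% → £1.95
Wall clock £33.97: all other tangible goods → 10% → £3.397
Phone case £42.33: all other tangible goods → 10% → £4.233
Laundry detergent £15.47: all other tangible goods → 10% → £1.547
Olive oil (1 L) £20.59: unprepared food → 3.25% → £0.669175
Tennis racket £155.64: sports equipment → 5.75% → £8.9493
Card game £9.12: children's toys → 6.75% → £0.6156
Subtotal = £828.14; unrounded tax = £68.02355 → £68.02; total due = £896.16

£896.16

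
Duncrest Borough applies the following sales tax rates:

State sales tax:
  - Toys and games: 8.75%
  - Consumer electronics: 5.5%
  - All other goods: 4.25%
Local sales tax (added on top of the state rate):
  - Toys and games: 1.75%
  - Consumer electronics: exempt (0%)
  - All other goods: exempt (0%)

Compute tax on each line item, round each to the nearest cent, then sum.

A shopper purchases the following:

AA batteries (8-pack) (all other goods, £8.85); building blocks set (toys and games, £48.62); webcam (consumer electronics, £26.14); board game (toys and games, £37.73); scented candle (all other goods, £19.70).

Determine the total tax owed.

AA batteries (8-pack) £8.85: all other goods → 4.25% + 0% local = 4.25% → £0.38
Building blocks set £48.62: toys and games → 8.75% + 1.75% local = 10.5% → £5.11
Webcam £26.14: consumer electronics → 5.5% + 0% local = 5.5% → £1.44
Board game £37.73: toys and games → 8.75% + 1.75% local = 10.5% → £3.96
Scented candle £19.70: all other goods → 4.25% + 0% local = 4.25% → £0.84
Total tax = £0.38 + £5.11 + £1.44 + £3.96 + £0.84 = £11.73

£11.73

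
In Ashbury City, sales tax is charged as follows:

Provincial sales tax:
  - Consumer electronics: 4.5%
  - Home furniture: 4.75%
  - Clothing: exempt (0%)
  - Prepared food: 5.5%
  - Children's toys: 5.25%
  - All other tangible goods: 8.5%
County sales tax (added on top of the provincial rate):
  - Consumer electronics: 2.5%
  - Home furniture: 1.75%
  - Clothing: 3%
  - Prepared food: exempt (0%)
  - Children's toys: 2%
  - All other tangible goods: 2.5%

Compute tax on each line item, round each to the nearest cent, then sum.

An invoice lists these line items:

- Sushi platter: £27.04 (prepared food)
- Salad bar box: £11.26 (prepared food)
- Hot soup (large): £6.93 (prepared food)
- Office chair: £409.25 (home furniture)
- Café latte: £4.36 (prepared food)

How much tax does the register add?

£29.33

Sushi platter £27.04: prepared food → 5.5% + 0% county = 5.5% → £1.49
Salad bar box £11.26: prepared food → 5.5% + 0% county = 5.5% → £0.62
Hot soup (large) £6.93: prepared food → 5.5% + 0% county = 5.5% → £0.38
Office chair £409.25: home furniture → 4.75% + 1.75% county = 6.5% → £26.60
Café latte £4.36: prepared food → 5.5% + 0% county = 5.5% → £0.24
Total tax = £1.49 + £0.62 + £0.38 + £26.60 + £0.24 = £29.33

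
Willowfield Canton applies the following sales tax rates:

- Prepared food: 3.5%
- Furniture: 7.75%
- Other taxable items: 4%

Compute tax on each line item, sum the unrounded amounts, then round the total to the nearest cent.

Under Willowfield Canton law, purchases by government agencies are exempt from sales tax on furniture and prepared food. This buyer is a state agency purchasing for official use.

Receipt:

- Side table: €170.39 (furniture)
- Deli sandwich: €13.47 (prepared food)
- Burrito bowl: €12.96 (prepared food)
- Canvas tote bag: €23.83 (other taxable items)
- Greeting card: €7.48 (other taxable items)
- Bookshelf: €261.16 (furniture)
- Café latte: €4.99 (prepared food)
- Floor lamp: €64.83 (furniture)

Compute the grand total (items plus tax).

Side table €170.39: furniture, buyer-exempt → 0% → €0.00
Deli sandwich €13.47: prepared food, buyer-exempt → 0% → €0.00
Burrito bowl €12.96: prepared food, buyer-exempt → 0% → €0.00
Canvas tote bag €23.83: other taxable items → 4% → €0.9532
Greeting card €7.48: other taxable items → 4% → €0.2992
Bookshelf €261.16: furniture, buyer-exempt → 0% → €0.00
Café latte €4.99: prepared food, buyer-exempt → 0% → €0.00
Floor lamp €64.83: furniture, buyer-exempt → 0% → €0.00
Subtotal = €559.11; unrounded tax = €1.2524 → €1.25; total due = €560.36

€560.36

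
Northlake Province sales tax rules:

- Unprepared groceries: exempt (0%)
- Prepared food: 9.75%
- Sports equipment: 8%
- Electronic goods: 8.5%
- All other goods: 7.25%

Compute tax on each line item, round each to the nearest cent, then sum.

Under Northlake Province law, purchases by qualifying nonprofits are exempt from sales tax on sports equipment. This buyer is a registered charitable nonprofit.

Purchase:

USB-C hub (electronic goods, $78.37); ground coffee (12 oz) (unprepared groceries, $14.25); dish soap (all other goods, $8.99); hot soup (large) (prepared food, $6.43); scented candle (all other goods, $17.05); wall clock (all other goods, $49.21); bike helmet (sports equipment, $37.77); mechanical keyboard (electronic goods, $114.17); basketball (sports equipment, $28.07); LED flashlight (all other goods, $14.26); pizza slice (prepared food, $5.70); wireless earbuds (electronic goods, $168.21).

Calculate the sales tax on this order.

$38.34

USB-C hub $78.37: electronic goods → 8.5% → $6.66
Ground coffee (12 oz) $14.25: unprepared groceries → 0% → $0.00
Dish soap $8.99: all other goods → 7.25% → $0.65
Hot soup (large) $6.43: prepared food → 9.75% → $0.63
Scented candle $17.05: all other goods → 7.25% → $1.24
Wall clock $49.21: all other goods → 7.25% → $3.57
Bike helmet $37.77: sports equipment, buyer-exempt → 0% → $0.00
Mechanical keyboard $114.17: electronic goods → 8.5% → $9.70
Basketball $28.07: sports equipment, buyer-exempt → 0% → $0.00
LED flashlight $14.26: all other goods → 7.25% → $1.03
Pizza slice $5.70: prepared food → 9.75% → $0.56
Wireless earbuds $168.21: electronic goods → 8.5% → $14.30
Total tax = $6.66 + $0.65 + $0.63 + $1.24 + $3.57 + $9.70 + $1.03 + $0.56 + $14.30 = $38.34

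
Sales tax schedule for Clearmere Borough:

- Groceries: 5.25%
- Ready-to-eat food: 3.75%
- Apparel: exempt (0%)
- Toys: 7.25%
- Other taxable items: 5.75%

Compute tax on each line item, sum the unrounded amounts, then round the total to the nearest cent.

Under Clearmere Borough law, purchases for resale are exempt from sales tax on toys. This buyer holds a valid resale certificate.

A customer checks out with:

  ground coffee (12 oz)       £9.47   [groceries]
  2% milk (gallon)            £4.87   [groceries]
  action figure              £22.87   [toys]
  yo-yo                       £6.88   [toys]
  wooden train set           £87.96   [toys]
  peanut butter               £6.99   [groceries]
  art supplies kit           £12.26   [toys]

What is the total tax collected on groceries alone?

Ground coffee (12 oz) £9.47: groceries → 5.25% → £0.497175
2% milk (gallon) £4.87: groceries → 5.25% → £0.255675
Peanut butter £6.99: groceries → 5.25% → £0.366975
Tax on groceries: unrounded sum = £1.119825 → £1.12

£1.12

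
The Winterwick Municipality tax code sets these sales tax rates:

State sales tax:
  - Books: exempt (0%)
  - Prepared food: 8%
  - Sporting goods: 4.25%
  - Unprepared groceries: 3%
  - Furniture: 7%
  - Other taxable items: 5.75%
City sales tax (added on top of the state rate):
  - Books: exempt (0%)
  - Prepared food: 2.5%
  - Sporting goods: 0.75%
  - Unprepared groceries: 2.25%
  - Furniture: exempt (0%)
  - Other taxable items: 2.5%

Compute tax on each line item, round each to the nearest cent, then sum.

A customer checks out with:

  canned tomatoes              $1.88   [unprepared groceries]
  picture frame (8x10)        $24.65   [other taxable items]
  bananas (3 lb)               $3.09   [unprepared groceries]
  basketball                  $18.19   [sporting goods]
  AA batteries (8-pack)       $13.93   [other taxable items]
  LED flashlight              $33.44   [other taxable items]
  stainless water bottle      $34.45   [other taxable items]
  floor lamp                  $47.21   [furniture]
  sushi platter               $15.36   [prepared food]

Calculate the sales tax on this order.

$14.86

Canned tomatoes $1.88: unprepared groceries → 3% + 2.25% city = 5.25% → $0.10
Picture frame (8x10) $24.65: other taxable items → 5.75% + 2.5% city = 8.25% → $2.03
Bananas (3 lb) $3.09: unprepared groceries → 3% + 2.25% city = 5.25% → $0.16
Basketball $18.19: sporting goods → 4.25% + 0.75% city = 5% → $0.91
AA batteries (8-pack) $13.93: other taxable items → 5.75% + 2.5% city = 8.25% → $1.15
LED flashlight $33.44: other taxable items → 5.75% + 2.5% city = 8.25% → $2.76
Stainless water bottle $34.45: other taxable items → 5.75% + 2.5% city = 8.25% → $2.84
Floor lamp $47.21: furniture → 7% + 0% city = 7% → $3.30
Sushi platter $15.36: prepared food → 8% + 2.5% city = 10.5% → $1.61
Total tax = $0.10 + $2.03 + $0.16 + $0.91 + $1.15 + $2.76 + $2.84 + $3.30 + $1.61 = $14.86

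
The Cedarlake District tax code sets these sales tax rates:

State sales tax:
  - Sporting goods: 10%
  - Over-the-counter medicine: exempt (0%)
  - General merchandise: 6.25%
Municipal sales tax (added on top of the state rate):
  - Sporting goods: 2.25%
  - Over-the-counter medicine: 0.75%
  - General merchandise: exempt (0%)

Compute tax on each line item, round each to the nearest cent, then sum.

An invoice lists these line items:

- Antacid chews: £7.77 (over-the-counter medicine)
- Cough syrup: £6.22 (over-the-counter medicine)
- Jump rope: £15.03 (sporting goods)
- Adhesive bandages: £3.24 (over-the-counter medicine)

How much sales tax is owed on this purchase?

Antacid chews £7.77: over-the-counter medicine → 0% + 0.75% municipal = 0.75% → £0.06
Cough syrup £6.22: over-the-counter medicine → 0% + 0.75% municipal = 0.75% → £0.05
Jump rope £15.03: sporting goods → 10% + 2.25% municipal = 12.25% → £1.84
Adhesive bandages £3.24: over-the-counter medicine → 0% + 0.75% municipal = 0.75% → £0.02
Total tax = £0.06 + £0.05 + £1.84 + £0.02 = £1.97

£1.97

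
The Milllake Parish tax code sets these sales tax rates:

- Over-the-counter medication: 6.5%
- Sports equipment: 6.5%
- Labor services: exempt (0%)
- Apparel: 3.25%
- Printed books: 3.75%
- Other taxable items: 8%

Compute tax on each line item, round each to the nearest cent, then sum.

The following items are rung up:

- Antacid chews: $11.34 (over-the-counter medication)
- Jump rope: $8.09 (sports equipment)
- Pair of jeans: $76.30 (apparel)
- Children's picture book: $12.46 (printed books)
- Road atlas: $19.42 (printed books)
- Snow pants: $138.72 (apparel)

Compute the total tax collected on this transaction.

Antacid chews $11.34: over-the-counter medication → 6.5% → $0.74
Jump rope $8.09: sports equipment → 6.5% → $0.53
Pair of jeans $76.30: apparel → 3.25% → $2.48
Children's picture book $12.46: printed books → 3.75% → $0.47
Road atlas $19.42: printed books → 3.75% → $0.73
Snow pants $138.72: apparel → 3.25% → $4.51
Total tax = $0.74 + $0.53 + $2.48 + $0.47 + $0.73 + $4.51 = $9.46

$9.46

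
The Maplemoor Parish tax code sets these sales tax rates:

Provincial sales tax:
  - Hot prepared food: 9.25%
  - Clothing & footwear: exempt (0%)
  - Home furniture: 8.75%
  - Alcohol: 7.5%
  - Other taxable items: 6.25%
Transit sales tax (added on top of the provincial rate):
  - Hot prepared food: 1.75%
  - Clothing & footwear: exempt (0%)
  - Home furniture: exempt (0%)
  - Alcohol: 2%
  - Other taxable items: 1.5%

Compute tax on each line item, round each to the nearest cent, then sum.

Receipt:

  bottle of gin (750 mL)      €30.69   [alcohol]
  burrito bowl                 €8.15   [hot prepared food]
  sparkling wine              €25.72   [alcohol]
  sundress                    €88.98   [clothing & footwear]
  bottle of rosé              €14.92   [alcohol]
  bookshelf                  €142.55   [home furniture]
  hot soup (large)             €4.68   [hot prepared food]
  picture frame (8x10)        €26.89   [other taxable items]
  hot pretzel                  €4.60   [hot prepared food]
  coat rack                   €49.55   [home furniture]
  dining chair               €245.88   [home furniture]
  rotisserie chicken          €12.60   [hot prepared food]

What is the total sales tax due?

Bottle of gin (750 mL) €30.69: alcohol → 7.5% + 2% transit = 9.5% → €2.92
Burrito bowl €8.15: hot prepared food → 9.25% + 1.75% transit = 11% → €0.90
Sparkling wine €25.72: alcohol → 7.5% + 2% transit = 9.5% → €2.44
Sundress €88.98: clothing & footwear → 0% + 0% transit = 0% → €0.00
Bottle of rosé €14.92: alcohol → 7.5% + 2% transit = 9.5% → €1.42
Bookshelf €142.55: home furniture → 8.75% + 0% transit = 8.75% → €12.47
Hot soup (large) €4.68: hot prepared food → 9.25% + 1.75% transit = 11% → €0.51
Picture frame (8x10) €26.89: other taxable items → 6.25% + 1.5% transit = 7.75% → €2.08
Hot pretzel €4.60: hot prepared food → 9.25% + 1.75% transit = 11% → €0.51
Coat rack €49.55: home furniture → 8.75% + 0% transit = 8.75% → €4.34
Dining chair €245.88: home furniture → 8.75% + 0% transit = 8.75% → €21.51
Rotisserie chicken €12.60: hot prepared food → 9.25% + 1.75% transit = 11% → €1.39
Total tax = €2.92 + €0.90 + €2.44 + €1.42 + €12.47 + €0.51 + €2.08 + €0.51 + €4.34 + €21.51 + €1.39 = €50.49

€50.49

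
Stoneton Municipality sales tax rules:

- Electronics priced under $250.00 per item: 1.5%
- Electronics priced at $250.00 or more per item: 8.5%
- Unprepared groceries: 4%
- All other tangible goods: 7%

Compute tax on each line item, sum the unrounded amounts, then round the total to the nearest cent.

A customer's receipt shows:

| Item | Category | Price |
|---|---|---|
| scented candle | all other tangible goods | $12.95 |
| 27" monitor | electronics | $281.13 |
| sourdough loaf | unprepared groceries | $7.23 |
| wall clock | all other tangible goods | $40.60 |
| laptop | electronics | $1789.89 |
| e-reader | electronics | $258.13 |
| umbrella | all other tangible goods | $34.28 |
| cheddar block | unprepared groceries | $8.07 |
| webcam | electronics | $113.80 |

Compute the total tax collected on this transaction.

Scented candle $12.95: all other tangible goods → 7% → $0.9065
27" monitor $281.13: electronics, $250.00 or more → 8.5% → $23.89605
Sourdough loaf $7.23: unprepared groceries → 4% → $0.2892
Wall clock $40.60: all other tangible goods → 7% → $2.842
Laptop $1789.89: electronics, $250.00 or more → 8.5% → $152.14065
E-reader $258.13: electronics, $250.00 or more → 8.5% → $21.94105
Umbrella $34.28: all other tangible goods → 7% → $2.3996
Cheddar block $8.07: unprepared groceries → 4% → $0.3228
Webcam $113.80: electronics, under $250.00 → 1.5% → $1.707
Unrounded tax sum = $206.44485 → $206.44

$206.44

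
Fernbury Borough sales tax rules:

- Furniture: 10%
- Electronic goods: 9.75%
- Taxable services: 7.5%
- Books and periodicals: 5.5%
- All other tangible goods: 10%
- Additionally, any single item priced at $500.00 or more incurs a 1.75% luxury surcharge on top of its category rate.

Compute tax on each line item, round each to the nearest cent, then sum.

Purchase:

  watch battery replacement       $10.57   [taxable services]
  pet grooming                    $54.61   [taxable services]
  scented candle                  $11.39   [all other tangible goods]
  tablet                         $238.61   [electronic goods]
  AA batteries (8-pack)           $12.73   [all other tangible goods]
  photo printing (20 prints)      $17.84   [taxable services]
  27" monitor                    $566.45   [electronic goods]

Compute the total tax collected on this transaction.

$97.04

Watch battery replacement $10.57: taxable services → 7.5% → $0.79
Pet grooming $54.61: taxable services → 7.5% → $4.10
Scented candle $11.39: all other tangible goods → 10% → $1.14
Tablet $238.61: electronic goods → 9.75% → $23.26
AA batteries (8-pack) $12.73: all other tangible goods → 10% → $1.27
Photo printing (20 prints) $17.84: taxable services → 7.5% → $1.34
27" monitor $566.45: electronic goods → 9.75% + 1.75% surcharge = 11.5% → $65.14
Total tax = $0.79 + $4.10 + $1.14 + $23.26 + $1.27 + $1.34 + $65.14 = $97.04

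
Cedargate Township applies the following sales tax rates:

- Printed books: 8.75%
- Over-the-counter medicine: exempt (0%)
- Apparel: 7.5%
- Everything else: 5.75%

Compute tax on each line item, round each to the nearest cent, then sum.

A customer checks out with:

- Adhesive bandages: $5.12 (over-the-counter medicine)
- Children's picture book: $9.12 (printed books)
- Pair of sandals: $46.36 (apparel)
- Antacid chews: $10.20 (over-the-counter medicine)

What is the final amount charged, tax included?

Adhesive bandages $5.12: over-the-counter medicine → 0% → $0.00
Children's picture book $9.12: printed books → 8.75% → $0.80
Pair of sandals $46.36: apparel → 7.5% → $3.48
Antacid chews $10.20: over-the-counter medicine → 0% → $0.00
Subtotal = $70.80; tax = $4.28; total due = $75.08

$75.08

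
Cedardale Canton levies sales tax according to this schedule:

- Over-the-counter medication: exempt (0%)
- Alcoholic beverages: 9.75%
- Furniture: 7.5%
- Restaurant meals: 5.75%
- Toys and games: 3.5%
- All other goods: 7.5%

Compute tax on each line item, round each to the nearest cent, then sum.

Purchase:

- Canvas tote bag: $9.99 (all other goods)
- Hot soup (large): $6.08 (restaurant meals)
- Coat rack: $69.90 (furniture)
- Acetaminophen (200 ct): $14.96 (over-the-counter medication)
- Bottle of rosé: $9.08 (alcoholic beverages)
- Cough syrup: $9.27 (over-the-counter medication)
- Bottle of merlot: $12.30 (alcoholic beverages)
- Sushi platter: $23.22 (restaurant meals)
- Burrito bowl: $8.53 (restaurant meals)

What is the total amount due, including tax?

Canvas tote bag $9.99: all other goods → 7.5% → $0.75
Hot soup (large) $6.08: restaurant meals → 5.75% → $0.35
Coat rack $69.90: furniture → 7.5% → $5.24
Acetaminophen (200 ct) $14.96: over-the-counter medication → 0% → $0.00
Bottle of rosé $9.08: alcoholic beverages → 9.75% → $0.89
Cough syrup $9.27: over-the-counter medication → 0% → $0.00
Bottle of merlot $12.30: alcoholic beverages → 9.75% → $1.20
Sushi platter $23.22: restaurant meals → 5.75% → $1.34
Burrito bowl $8.53: restaurant meals → 5.75% → $0.49
Subtotal = $163.33; tax = $10.26; total due = $173.59

$173.59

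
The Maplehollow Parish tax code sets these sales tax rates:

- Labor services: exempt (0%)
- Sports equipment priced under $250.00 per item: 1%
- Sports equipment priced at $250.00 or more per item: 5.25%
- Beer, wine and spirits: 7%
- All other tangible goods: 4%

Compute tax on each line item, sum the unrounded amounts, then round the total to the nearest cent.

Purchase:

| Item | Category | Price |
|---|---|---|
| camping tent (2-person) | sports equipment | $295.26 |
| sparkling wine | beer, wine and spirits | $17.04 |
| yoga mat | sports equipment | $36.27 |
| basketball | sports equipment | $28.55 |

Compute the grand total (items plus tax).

$394.46

Camping tent (2-person) $295.26: sports equipment, $250.00 or more → 5.25% → $15.50115
Sparkling wine $17.04: beer, wine and spirits → 7% → $1.1928
Yoga mat $36.27: sports equipment, under $250.00 → 1% → $0.3627
Basketball $28.55: sports equipment, under $250.00 → 1% → $0.2855
Subtotal = $377.12; unrounded tax = $17.34215 → $17.34; total due = $394.46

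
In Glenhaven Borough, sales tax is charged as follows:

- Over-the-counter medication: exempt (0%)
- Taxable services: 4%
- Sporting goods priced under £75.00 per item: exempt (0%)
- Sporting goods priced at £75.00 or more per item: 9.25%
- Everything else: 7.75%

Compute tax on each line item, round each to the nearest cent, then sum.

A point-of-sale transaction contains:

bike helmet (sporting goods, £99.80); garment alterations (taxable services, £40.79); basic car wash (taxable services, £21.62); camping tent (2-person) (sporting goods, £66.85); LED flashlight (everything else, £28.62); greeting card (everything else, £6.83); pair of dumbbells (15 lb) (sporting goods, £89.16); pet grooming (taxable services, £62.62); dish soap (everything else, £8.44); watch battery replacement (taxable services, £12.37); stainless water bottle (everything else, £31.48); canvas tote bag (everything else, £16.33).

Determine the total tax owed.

£30.07

Bike helmet £99.80: sporting goods, £75.00 or more → 9.25% → £9.23
Garment alterations £40.79: taxable services → 4% → £1.63
Basic car wash £21.62: taxable services → 4% → £0.86
Camping tent (2-person) £66.85: sporting goods, under £75.00 → 0% → £0.00
LED flashlight £28.62: everything else → 7.75% → £2.22
Greeting card £6.83: everything else → 7.75% → £0.53
Pair of dumbbells (15 lb) £89.16: sporting goods, £75.00 or more → 9.25% → £8.25
Pet grooming £62.62: taxable services → 4% → £2.50
Dish soap £8.44: everything else → 7.75% → £0.65
Watch battery replacement £12.37: taxable services → 4% → £0.49
Stainless water bottle £31.48: everything else → 7.75% → £2.44
Canvas tote bag £16.33: everything else → 7.75% → £1.27
Total tax = £9.23 + £1.63 + £0.86 + £2.22 + £0.53 + £8.25 + £2.50 + £0.65 + £0.49 + £2.44 + £1.27 = £30.07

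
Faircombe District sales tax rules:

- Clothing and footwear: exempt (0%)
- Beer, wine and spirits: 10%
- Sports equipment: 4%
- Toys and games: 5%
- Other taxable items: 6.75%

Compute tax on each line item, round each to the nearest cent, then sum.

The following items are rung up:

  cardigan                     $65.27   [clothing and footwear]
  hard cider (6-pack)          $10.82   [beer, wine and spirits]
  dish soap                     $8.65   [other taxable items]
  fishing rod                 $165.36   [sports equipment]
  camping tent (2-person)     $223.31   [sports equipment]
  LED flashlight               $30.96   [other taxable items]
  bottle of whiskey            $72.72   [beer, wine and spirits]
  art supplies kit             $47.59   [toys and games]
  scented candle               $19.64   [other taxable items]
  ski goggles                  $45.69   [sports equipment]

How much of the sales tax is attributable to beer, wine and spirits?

Hard cider (6-pack) $10.82: beer, wine and spirits → 10% → $1.08
Bottle of whiskey $72.72: beer, wine and spirits → 10% → $7.27
Tax on beer, wine and spirits = $1.08 + $7.27 = $8.35

$8.35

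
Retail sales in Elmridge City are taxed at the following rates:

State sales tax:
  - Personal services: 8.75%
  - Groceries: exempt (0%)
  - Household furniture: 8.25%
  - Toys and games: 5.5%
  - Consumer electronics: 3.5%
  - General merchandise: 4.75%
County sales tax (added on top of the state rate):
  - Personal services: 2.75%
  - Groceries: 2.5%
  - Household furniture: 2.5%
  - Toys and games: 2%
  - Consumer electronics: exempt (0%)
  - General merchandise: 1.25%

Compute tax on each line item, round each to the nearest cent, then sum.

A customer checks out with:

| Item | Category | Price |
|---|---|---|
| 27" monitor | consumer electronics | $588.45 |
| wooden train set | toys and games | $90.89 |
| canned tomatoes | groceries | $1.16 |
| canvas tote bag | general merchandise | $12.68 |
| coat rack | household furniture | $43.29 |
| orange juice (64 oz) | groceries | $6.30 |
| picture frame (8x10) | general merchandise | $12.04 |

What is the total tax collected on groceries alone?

$0.19

Canned tomatoes $1.16: groceries → 0% + 2.5% county = 2.5% → $0.03
Orange juice (64 oz) $6.30: groceries → 0% + 2.5% county = 2.5% → $0.16
Tax on groceries = $0.03 + $0.16 = $0.19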